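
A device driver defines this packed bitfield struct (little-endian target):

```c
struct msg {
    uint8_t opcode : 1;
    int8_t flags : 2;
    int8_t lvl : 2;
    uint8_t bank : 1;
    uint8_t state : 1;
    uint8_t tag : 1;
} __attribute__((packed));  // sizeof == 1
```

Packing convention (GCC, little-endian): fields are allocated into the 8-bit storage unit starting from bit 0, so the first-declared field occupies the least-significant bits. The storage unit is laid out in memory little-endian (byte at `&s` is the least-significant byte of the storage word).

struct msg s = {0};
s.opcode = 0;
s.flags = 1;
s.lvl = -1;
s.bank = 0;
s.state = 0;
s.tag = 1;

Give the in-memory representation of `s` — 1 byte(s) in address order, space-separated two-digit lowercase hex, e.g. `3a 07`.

opcode:1 = 0 → 0x0 << 0 → word 0x00
flags:2 = 1 → 0x1 << 1 → word 0x02
lvl:2 = -1 → 0x3 << 3 → word 0x1a
bank:1 = 0 → 0x0 << 5 → word 0x1a
state:1 = 0 → 0x0 << 6 → word 0x1a
tag:1 = 1 → 0x1 << 7 → word 0x9a
word = 0x9a → little-endian bytes:
  [0]=0x9a

9a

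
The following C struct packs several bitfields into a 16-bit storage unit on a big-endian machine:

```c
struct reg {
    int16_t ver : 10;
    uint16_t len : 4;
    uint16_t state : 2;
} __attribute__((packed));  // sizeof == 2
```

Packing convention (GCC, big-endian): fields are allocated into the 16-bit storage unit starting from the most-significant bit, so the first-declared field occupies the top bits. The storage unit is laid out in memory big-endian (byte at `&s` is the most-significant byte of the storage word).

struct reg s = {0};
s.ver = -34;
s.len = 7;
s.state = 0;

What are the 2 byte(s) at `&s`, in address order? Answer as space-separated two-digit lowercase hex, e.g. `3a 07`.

ver:10 = -34 → 0x3de << 6 → word 0xf780
len:4 = 7 → 0x7 << 2 → word 0xf79c
state:2 = 0 → 0x0 << 0 → word 0xf79c
word = 0xf79c → big-endian bytes:
  [0]=0xf7  [1]=0x9c

f7 9c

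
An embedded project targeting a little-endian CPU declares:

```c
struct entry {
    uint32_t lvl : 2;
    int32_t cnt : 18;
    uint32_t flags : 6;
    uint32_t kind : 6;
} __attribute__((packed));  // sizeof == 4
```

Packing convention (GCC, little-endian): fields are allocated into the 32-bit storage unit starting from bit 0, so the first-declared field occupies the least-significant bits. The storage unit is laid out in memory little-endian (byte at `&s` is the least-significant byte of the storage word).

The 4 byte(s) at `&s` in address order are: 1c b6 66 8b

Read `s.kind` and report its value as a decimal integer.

34

[0]=0x1c [1]=0xb6 [2]=0x66 [3]=0x8b (little-endian) → word 0x8b66b61c
lvl:2 @ bit 0 → (0x8b66b61c>>0)&0x3 = 0x0
cnt:18 @ bit 2 → (0x8b66b61c>>2)&0x3ffff = 0x1ad87
flags:6 @ bit 20 → (0x8b66b61c>>20)&0x3f = 0x36
kind:6 @ bit 26 → (0x8b66b61c>>26)&0x3f = 0x22  ←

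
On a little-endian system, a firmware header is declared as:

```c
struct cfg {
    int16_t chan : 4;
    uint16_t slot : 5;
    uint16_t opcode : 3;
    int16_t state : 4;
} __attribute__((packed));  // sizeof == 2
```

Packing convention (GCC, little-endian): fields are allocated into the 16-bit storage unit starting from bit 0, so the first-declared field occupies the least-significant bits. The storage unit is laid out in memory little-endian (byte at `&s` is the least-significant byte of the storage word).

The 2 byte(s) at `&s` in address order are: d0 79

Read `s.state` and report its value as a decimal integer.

7

[0]=0xd0 [1]=0x79 (little-endian) → word 0x79d0
chan [0+:4] = (word>>0) & 0xf = 0
slot [4+:5] = (word>>4) & 0x1f = 29
opcode [9+:3] = (word>>9) & 0x7 = 4
state [12+:4] = (word>>12) & 0xf = 7  ←
state signed 4b, MSB=0: value = 7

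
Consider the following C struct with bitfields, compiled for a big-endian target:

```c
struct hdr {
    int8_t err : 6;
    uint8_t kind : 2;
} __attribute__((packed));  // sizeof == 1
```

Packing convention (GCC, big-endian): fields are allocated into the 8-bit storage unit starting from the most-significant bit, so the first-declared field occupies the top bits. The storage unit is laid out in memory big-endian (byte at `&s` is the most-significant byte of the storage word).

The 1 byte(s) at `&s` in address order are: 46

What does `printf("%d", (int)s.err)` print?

[0]=0x46 (big-endian) → word 0x46
err:6 @ bit 2 → (0x46>>2)&0x3f = 0x11  ←
kind:2 @ bit 0 → (0x46>>0)&0x3 = 0x2
err signed 6b, MSB=0: value = 17

17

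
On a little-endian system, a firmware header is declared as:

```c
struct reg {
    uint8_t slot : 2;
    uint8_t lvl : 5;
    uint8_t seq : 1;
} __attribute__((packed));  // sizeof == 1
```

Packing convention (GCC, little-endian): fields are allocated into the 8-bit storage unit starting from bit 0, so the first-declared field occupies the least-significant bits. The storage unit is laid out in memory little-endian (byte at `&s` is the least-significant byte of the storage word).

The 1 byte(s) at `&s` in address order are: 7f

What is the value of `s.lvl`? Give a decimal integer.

31

[0]=0x7f (little-endian) → word 0x7f
slot:2 @ bit 0 → (0x7f>>0)&0x3 = 0x3
lvl:5 @ bit 2 → (0x7f>>2)&0x1f = 0x1f  ←
seq:1 @ bit 7 → (0x7f>>7)&0x1 = 0x0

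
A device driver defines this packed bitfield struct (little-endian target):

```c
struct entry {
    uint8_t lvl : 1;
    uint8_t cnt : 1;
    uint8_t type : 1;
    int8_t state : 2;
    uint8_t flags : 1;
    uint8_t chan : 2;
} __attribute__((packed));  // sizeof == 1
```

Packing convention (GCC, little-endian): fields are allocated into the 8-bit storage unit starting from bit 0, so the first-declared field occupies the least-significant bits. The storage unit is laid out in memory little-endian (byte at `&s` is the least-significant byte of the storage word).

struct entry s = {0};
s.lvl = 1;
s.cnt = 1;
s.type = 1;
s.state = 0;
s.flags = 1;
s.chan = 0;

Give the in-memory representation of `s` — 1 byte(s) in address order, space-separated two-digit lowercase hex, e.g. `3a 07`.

27

lvl:1 = 1 → 0x1 << 0 → word 0x01
cnt:1 = 1 → 0x1 << 1 → word 0x03
type:1 = 1 → 0x1 << 2 → word 0x07
state:2 = 0 → 0x0 << 3 → word 0x07
flags:1 = 1 → 0x1 << 5 → word 0x27
chan:2 = 0 → 0x0 << 6 → word 0x27
word = 0x27 → little-endian bytes:
  [0]=0x27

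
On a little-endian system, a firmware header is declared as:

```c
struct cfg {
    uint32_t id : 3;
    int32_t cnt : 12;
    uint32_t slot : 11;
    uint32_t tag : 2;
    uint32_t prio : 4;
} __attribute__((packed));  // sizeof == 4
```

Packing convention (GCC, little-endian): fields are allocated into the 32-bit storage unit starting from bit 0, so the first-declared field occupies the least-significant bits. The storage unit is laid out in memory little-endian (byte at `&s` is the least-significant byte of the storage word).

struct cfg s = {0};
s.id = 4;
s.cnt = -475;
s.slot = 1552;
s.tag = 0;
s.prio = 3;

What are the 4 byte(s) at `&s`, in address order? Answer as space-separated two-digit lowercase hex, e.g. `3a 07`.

2c 71 08 33

id (3b) val=4 bits=0x4 at bit 0: 0x00000004
cnt (12b) val=-475 bits=0xe25 at bit 3: 0x0000712c
slot (11b) val=1552 bits=0x610 at bit 15: 0x0308712c
tag (2b) val=0 bits=0x0 at bit 26: 0x0308712c
prio (4b) val=3 bits=0x3 at bit 28: 0x3308712c
word = 0x3308712c → little-endian bytes:
  [0]=0x2c  [1]=0x71  [2]=0x08  [3]=0x33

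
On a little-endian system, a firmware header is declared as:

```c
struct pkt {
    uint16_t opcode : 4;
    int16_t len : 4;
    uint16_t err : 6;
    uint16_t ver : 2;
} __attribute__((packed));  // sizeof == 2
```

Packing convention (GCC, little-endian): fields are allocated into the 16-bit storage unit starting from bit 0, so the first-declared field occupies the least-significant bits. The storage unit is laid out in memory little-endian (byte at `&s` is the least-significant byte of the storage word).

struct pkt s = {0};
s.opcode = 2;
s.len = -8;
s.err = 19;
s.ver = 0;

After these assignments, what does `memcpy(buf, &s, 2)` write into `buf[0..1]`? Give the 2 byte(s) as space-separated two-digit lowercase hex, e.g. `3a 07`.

82 13

opcode:4 = 2 → 0x2 << 0 → word 0x0002
len:4 = -8 → 0x8 << 4 → word 0x0082
err:6 = 19 → 0x13 << 8 → word 0x1382
ver:2 = 0 → 0x0 << 14 → word 0x1382
word = 0x1382 → little-endian bytes:
  [0]=0x82  [1]=0x13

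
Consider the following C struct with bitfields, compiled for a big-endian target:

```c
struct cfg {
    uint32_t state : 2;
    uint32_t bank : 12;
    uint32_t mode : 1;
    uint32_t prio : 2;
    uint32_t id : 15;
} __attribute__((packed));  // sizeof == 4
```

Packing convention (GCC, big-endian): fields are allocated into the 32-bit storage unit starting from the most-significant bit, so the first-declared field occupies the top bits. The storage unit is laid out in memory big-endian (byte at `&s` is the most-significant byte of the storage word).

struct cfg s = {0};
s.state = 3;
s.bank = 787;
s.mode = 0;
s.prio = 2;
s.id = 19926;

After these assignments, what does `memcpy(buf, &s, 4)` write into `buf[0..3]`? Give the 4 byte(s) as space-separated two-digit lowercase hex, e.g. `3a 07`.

cc 4d 4d d6

state:2 = 3 → 0x3 << 30 → word 0xc0000000
bank:12 = 787 → 0x313 << 18 → word 0xcc4c0000
mode:1 = 0 → 0x0 << 17 → word 0xcc4c0000
prio:2 = 2 → 0x2 << 15 → word 0xcc4d0000
id:15 = 19926 → 0x4dd6 << 0 → word 0xcc4d4dd6
word = 0xcc4d4dd6 → big-endian bytes:
  [0]=0xcc  [1]=0x4d  [2]=0x4d  [3]=0xd6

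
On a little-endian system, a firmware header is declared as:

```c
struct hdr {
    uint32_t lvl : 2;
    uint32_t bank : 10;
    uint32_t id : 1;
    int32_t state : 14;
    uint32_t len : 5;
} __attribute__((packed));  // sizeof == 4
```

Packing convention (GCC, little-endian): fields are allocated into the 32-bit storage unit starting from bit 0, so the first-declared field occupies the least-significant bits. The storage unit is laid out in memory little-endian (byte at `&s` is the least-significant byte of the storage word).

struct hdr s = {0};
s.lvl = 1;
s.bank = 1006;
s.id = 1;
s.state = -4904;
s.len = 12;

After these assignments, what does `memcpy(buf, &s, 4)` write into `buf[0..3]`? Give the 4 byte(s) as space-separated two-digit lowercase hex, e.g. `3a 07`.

lvl:2 = 1 → 0x1 << 0 → word 0x00000001
bank:10 = 1006 → 0x3ee << 2 → word 0x00000fb9
id:1 = 1 → 0x1 << 12 → word 0x00001fb9
state:14 = -4904 → 0x2cd8 << 13 → word 0x059b1fb9
len:5 = 12 → 0xc << 27 → word 0x659b1fb9
word = 0x659b1fb9 → little-endian bytes:
  [0]=0xb9  [1]=0x1f  [2]=0x9b  [3]=0x65

b9 1f 9b 65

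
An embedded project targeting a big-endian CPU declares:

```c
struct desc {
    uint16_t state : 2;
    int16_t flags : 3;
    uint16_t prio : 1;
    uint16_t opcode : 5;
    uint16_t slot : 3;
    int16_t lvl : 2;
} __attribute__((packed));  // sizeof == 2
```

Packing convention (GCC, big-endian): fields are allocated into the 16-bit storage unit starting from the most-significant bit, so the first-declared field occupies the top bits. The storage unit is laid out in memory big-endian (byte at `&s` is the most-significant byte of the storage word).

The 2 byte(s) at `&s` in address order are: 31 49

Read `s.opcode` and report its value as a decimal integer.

[0]=0x31 [1]=0x49 (big-endian) → word 0x3149
state [14+:2] = (word>>14) & 0x3 = 0
flags [11+:3] = (word>>11) & 0x7 = 6
prio [10+:1] = (word>>10) & 0x1 = 0
opcode [5+:5] = (word>>5) & 0x1f = 10  ←
slot [2+:3] = (word>>2) & 0x7 = 2
lvl [0+:2] = (word>>0) & 0x3 = 1

10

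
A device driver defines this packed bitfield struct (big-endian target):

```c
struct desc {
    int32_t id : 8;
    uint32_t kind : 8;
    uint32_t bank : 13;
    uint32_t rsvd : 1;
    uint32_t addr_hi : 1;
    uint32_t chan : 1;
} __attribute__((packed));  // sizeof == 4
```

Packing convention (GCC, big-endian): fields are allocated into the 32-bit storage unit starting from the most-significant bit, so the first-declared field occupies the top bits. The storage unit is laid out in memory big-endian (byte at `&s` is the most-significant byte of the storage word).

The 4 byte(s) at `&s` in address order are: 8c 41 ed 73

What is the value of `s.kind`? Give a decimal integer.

[0]=0x8c [1]=0x41 [2]=0xed [3]=0x73 (big-endian) → word 0x8c41ed73
id:8 @ bit 24 → (0x8c41ed73>>24)&0xff = 0x8c
kind:8 @ bit 16 → (0x8c41ed73>>16)&0xff = 0x41  ←
bank:13 @ bit 3 → (0x8c41ed73>>3)&0x1fff = 0x1dae
rsvd:1 @ bit 2 → (0x8c41ed73>>2)&0x1 = 0x0
addr_hi:1 @ bit 1 → (0x8c41ed73>>1)&0x1 = 0x1
chan:1 @ bit 0 → (0x8c41ed73>>0)&0x1 = 0x1

65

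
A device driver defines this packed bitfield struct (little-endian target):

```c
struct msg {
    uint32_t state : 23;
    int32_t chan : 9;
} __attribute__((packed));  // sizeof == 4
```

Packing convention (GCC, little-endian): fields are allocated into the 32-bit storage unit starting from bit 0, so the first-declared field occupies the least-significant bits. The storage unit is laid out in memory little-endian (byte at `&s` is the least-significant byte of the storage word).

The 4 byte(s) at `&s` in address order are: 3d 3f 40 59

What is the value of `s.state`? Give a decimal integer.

4210493

[0]=0x3d [1]=0x3f [2]=0x40 [3]=0x59 (little-endian) → word 0x59403f3d
state [0+:23] = (word>>0) & 0x7fffff = 4210493  ←
chan [23+:9] = (word>>23) & 0x1ff = 178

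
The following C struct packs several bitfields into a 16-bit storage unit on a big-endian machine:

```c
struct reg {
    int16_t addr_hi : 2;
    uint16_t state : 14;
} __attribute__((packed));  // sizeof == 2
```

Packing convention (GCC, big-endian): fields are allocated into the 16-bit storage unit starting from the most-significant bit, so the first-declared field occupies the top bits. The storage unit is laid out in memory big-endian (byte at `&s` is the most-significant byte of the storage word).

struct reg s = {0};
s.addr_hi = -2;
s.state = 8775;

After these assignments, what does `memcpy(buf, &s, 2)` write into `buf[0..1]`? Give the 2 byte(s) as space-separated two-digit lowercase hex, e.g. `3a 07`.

addr_hi:2 = -2 → 0x2 << 14 → word 0x8000
state:14 = 8775 → 0x2247 << 0 → word 0xa247
word = 0xa247 → big-endian bytes:
  [0]=0xa2  [1]=0x47

a2 47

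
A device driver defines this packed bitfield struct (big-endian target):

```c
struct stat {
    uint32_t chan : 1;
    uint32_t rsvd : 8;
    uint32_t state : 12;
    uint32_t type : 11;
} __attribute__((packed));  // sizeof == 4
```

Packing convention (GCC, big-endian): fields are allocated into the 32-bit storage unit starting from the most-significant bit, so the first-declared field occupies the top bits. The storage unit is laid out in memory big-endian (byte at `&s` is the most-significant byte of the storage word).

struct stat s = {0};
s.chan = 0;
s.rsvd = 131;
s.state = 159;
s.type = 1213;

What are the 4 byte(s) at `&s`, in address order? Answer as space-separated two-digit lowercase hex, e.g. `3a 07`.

41 84 fc bd

chan:1 = 0 → 0x0 << 31 → word 0x00000000
rsvd:8 = 131 → 0x83 << 23 → word 0x41800000
state:12 = 159 → 0x9f << 11 → word 0x4184f800
type:11 = 1213 → 0x4bd << 0 → word 0x4184fcbd
word = 0x4184fcbd → big-endian bytes:
  [0]=0x41  [1]=0x84  [2]=0xfc  [3]=0xbd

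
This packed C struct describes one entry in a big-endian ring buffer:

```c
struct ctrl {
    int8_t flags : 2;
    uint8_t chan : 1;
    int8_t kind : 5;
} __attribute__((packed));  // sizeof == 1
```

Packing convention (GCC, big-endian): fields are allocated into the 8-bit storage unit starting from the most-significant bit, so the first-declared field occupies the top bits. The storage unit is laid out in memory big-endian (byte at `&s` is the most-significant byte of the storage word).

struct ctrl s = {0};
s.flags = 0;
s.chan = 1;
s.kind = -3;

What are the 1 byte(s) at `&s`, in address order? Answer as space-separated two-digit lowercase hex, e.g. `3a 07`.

flags (2b) val=0 bits=0x0 at bit 6: 0x00
chan (1b) val=1 bits=0x1 at bit 5: 0x20
kind (5b) val=-3 bits=0x1d at bit 0: 0x3d
word = 0x3d → big-endian bytes:
  [0]=0x3d

3d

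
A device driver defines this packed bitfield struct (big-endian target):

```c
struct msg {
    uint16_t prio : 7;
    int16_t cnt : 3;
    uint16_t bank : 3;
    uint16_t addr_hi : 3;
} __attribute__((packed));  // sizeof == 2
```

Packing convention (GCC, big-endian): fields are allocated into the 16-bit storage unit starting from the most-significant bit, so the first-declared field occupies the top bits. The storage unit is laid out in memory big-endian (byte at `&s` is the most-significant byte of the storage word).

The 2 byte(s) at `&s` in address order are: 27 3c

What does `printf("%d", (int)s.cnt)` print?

-4

[0]=0x27 [1]=0x3c (big-endian) → word 0x273c
prio:7 @ bit 9 → (0x273c>>9)&0x7f = 0x13
cnt:3 @ bit 6 → (0x273c>>6)&0x7 = 0x4  ←
bank:3 @ bit 3 → (0x273c>>3)&0x7 = 0x7
addr_hi:3 @ bit 0 → (0x273c>>0)&0x7 = 0x4
cnt signed 3b, MSB=1: 4 - 8 = -4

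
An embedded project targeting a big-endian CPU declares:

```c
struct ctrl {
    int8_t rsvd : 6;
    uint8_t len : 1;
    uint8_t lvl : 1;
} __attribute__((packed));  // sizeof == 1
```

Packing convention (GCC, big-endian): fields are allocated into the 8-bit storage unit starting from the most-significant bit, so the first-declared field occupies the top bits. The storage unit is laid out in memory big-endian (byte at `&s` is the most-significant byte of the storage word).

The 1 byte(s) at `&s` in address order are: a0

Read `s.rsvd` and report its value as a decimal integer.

-24

[0]=0xa0 (big-endian) → word 0xa0
rsvd [2+:6] = (word>>2) & 0x3f = 40  ←
len [1+:1] = (word>>1) & 0x1 = 0
lvl [0+:1] = (word>>0) & 0x1 = 0
rsvd signed 6b, MSB=1: 40 - 64 = -24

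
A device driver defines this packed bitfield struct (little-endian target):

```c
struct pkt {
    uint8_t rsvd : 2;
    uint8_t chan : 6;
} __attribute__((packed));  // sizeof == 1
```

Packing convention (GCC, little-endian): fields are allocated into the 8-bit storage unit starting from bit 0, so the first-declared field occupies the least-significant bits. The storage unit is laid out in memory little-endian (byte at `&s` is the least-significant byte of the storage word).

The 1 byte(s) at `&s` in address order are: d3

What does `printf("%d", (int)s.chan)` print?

52

[0]=0xd3 (little-endian) → word 0xd3
rsvd [0+:2] = (word>>0) & 0x3 = 3
chan [2+:6] = (word>>2) & 0x3f = 52  ←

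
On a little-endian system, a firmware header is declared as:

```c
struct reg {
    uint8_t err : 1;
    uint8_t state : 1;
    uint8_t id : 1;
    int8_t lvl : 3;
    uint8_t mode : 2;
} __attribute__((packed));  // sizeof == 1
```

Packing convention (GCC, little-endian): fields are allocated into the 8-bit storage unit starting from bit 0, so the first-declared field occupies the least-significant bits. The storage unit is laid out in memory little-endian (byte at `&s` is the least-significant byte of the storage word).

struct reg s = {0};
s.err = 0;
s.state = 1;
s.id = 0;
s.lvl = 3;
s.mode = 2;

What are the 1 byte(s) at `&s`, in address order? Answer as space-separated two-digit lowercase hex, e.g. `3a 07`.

err:1 = 0 → 0x0 << 0 → word 0x00
state:1 = 1 → 0x1 << 1 → word 0x02
id:1 = 0 → 0x0 << 2 → word 0x02
lvl:3 = 3 → 0x3 << 3 → word 0x1a
mode:2 = 2 → 0x2 << 6 → word 0x9a
word = 0x9a → little-endian bytes:
  [0]=0x9a

9a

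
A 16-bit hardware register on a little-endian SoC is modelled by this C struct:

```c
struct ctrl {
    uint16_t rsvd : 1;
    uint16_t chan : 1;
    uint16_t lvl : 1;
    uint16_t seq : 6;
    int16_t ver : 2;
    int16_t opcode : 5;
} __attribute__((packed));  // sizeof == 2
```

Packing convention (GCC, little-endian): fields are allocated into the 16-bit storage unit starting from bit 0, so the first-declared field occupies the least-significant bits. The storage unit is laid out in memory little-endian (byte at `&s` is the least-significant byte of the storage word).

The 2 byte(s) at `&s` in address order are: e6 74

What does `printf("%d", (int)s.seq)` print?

28

[0]=0xe6 [1]=0x74 (little-endian) → word 0x74e6
rsvd:1 @ bit 0 → (0x74e6>>0)&0x1 = 0x0
chan:1 @ bit 1 → (0x74e6>>1)&0x1 = 0x1
lvl:1 @ bit 2 → (0x74e6>>2)&0x1 = 0x1
seq:6 @ bit 3 → (0x74e6>>3)&0x3f = 0x1c  ←
ver:2 @ bit 9 → (0x74e6>>9)&0x3 = 0x2
opcode:5 @ bit 11 → (0x74e6>>11)&0x1f = 0xe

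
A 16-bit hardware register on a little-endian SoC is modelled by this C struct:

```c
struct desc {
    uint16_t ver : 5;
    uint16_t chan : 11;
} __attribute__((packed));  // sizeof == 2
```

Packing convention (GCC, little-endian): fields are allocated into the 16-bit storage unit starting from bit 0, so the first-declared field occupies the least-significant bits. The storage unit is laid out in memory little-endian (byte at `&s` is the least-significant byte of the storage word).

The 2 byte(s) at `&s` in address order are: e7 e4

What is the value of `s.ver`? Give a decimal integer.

[0]=0xe7 [1]=0xe4 (little-endian) → word 0xe4e7
ver [0+:5] = (word>>0) & 0x1f = 7  ←
chan [5+:11] = (word>>5) & 0x7ff = 1831

7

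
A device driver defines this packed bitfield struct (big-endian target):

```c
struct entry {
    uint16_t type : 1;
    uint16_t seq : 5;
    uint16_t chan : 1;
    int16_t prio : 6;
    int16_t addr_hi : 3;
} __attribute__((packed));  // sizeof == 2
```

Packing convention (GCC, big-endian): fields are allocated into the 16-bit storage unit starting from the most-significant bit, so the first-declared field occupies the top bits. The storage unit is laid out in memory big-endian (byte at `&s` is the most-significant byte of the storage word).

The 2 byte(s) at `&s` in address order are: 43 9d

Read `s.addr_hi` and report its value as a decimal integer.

-3

[0]=0x43 [1]=0x9d (big-endian) → word 0x439d
type [15+:1] = (word>>15) & 0x1 = 0
seq [10+:5] = (word>>10) & 0x1f = 16
chan [9+:1] = (word>>9) & 0x1 = 1
prio [3+:6] = (word>>3) & 0x3f = 51
addr_hi [0+:3] = (word>>0) & 0x7 = 5  ←
addr_hi signed 3b, MSB=1: 5 - 8 = -3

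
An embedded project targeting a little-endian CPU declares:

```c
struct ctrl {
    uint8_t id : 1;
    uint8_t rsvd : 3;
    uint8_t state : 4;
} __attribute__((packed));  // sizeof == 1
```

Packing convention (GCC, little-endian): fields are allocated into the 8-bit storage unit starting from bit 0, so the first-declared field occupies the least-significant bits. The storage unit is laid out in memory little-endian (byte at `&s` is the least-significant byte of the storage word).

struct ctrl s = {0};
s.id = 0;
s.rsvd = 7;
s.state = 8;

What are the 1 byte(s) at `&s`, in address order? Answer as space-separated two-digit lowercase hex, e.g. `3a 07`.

8e

id:1 = 0 → 0x0 << 0 → word 0x00
rsvd:3 = 7 → 0x7 << 1 → word 0x0e
state:4 = 8 → 0x8 << 4 → word 0x8e
word = 0x8e → little-endian bytes:
  [0]=0x8e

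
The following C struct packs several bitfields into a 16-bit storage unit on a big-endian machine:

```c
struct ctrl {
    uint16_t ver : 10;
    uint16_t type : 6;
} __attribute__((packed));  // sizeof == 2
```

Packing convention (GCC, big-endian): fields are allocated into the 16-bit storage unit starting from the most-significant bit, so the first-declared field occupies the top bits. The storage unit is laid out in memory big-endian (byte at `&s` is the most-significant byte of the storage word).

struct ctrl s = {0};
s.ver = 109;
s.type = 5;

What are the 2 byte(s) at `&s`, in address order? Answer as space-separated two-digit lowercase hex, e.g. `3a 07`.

ver:10 = 109 → 0x6d << 6 → word 0x1b40
type:6 = 5 → 0x5 << 0 → word 0x1b45
word = 0x1b45 → big-endian bytes:
  [0]=0x1b  [1]=0x45

1b 45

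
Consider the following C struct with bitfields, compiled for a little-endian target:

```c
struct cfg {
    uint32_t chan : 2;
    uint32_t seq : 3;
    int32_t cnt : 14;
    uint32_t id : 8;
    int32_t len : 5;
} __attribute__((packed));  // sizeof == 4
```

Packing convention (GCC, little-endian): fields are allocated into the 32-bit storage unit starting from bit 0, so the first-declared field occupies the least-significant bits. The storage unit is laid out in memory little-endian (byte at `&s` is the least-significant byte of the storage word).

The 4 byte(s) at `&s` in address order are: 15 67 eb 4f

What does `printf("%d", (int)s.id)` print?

[0]=0x15 [1]=0x67 [2]=0xeb [3]=0x4f (little-endian) → word 0x4feb6715
chan [0+:2] = (word>>0) & 0x3 = 1
seq [2+:3] = (word>>2) & 0x7 = 5
cnt [5+:14] = (word>>5) & 0x3fff = 6968
id [19+:8] = (word>>19) & 0xff = 253  ←
len [27+:5] = (word>>27) & 0x1f = 9

253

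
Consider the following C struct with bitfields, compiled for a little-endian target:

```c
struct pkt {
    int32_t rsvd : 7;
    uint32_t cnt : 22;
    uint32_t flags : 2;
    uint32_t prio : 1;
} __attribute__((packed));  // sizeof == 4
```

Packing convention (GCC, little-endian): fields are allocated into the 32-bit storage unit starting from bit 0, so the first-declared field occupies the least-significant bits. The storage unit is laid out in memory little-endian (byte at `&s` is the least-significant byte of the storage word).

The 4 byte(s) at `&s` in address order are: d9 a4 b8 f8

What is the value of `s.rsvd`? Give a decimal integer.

[0]=0xd9 [1]=0xa4 [2]=0xb8 [3]=0xf8 (little-endian) → word 0xf8b8a4d9
rsvd [0+:7] = (word>>0) & 0x7f = 89  ←
cnt [7+:22] = (word>>7) & 0x3fffff = 3240265
flags [29+:2] = (word>>29) & 0x3 = 3
prio [31+:1] = (word>>31) & 0x1 = 1
rsvd signed 7b, MSB=1: 89 - 128 = -39

-39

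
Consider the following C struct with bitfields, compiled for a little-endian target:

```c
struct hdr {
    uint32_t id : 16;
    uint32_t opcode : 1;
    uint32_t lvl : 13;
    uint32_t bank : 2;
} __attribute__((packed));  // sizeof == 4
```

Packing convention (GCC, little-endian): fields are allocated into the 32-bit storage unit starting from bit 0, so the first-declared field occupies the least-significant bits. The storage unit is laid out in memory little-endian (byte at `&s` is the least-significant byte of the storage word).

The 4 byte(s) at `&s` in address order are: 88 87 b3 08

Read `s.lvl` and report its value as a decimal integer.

[0]=0x88 [1]=0x87 [2]=0xb3 [3]=0x08 (little-endian) → word 0x08b38788
id:16 @ bit 0 → (0x08b38788>>0)&0xffff = 0x8788
opcode:1 @ bit 16 → (0x08b38788>>16)&0x1 = 0x1
lvl:13 @ bit 17 → (0x08b38788>>17)&0x1fff = 0x459  ←
bank:2 @ bit 30 → (0x08b38788>>30)&0x3 = 0x0

1113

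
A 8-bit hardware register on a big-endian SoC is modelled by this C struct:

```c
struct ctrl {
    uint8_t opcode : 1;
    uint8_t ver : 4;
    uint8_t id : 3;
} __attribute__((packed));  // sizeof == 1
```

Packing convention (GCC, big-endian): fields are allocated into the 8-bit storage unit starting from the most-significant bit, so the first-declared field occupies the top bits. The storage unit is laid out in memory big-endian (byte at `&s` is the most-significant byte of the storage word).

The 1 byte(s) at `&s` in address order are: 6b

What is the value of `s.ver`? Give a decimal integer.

13

[0]=0x6b (big-endian) → word 0x6b
opcode:1 @ bit 7 → (0x6b>>7)&0x1 = 0x0
ver:4 @ bit 3 → (0x6b>>3)&0xf = 0xd  ←
id:3 @ bit 0 → (0x6b>>0)&0x7 = 0x3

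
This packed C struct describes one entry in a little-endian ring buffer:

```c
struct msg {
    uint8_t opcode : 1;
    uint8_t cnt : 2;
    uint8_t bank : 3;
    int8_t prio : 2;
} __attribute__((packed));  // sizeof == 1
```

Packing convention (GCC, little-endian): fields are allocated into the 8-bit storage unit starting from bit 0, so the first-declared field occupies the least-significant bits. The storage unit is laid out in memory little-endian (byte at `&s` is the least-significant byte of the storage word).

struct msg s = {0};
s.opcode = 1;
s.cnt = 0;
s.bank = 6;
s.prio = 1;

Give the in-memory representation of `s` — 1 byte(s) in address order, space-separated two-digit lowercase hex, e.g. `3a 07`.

[0+:1] opcode=1 & 0x1 = 0x1; word=0x01
[1+:2] cnt=0 & 0x3 = 0x0; word=0x01
[3+:3] bank=6 & 0x7 = 0x6; word=0x31
[6+:2] prio=1 & 0x3 = 0x1; word=0x71
word = 0x71 → little-endian bytes:
  [0]=0x71

71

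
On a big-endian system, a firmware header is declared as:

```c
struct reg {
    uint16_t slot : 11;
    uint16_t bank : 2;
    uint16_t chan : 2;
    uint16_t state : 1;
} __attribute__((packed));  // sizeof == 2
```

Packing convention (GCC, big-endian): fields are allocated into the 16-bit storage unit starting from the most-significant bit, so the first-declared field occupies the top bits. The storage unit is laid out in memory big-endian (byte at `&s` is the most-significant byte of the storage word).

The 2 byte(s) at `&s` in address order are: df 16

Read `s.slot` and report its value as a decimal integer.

[0]=0xdf [1]=0x16 (big-endian) → word 0xdf16
slot [5+:11] = (word>>5) & 0x7ff = 1784  ←
bank [3+:2] = (word>>3) & 0x3 = 2
chan [1+:2] = (word>>1) & 0x3 = 3
state [0+:1] = (word>>0) & 0x1 = 0

1784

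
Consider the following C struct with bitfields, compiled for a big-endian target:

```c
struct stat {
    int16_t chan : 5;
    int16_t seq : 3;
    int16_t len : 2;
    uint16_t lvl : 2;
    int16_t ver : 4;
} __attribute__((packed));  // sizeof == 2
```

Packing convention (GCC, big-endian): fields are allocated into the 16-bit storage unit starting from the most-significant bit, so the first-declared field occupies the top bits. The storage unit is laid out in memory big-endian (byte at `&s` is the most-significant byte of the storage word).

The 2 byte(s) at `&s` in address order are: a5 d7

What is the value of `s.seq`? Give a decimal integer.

[0]=0xa5 [1]=0xd7 (big-endian) → word 0xa5d7
chan:5 @ bit 11 → (0xa5d7>>11)&0x1f = 0x14
seq:3 @ bit 8 → (0xa5d7>>8)&0x7 = 0x5  ←
len:2 @ bit 6 → (0xa5d7>>6)&0x3 = 0x3
lvl:2 @ bit 4 → (0xa5d7>>4)&0x3 = 0x1
ver:4 @ bit 0 → (0xa5d7>>0)&0xf = 0x7
seq signed 3b, MSB=1: 5 - 8 = -3

-3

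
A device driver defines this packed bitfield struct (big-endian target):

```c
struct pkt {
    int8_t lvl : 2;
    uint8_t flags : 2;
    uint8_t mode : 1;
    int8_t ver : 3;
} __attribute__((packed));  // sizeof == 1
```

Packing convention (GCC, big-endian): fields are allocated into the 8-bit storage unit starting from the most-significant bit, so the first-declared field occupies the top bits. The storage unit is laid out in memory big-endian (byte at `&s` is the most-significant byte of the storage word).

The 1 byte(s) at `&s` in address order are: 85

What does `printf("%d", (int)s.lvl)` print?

[0]=0x85 (big-endian) → word 0x85
lvl:2 @ bit 6 → (0x85>>6)&0x3 = 0x2  ←
flags:2 @ bit 4 → (0x85>>4)&0x3 = 0x0
mode:1 @ bit 3 → (0x85>>3)&0x1 = 0x0
ver:3 @ bit 0 → (0x85>>0)&0x7 = 0x5
lvl signed 2b, MSB=1: 2 - 4 = -2

-2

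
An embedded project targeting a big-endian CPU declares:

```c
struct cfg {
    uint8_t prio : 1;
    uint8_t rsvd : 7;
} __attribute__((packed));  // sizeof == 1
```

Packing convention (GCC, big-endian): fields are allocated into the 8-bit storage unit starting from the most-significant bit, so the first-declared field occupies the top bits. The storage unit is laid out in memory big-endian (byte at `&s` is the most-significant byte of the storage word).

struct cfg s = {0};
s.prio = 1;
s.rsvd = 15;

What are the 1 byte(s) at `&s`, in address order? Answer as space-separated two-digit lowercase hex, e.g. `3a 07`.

8f

[7+:1] prio=1 & 0x1 = 0x1; word=0x80
[0+:7] rsvd=15 & 0x7f = 0xf; word=0x8f
word = 0x8f → big-endian bytes:
  [0]=0x8f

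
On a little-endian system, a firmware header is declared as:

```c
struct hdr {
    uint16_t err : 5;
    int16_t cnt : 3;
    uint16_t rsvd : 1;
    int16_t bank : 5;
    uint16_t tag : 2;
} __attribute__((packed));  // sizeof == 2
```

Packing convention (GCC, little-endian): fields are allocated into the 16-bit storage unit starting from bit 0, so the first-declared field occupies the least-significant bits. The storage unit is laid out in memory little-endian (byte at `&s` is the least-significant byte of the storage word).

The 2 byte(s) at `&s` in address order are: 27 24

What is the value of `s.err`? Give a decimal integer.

[0]=0x27 [1]=0x24 (little-endian) → word 0x2427
err [0+:5] = (word>>0) & 0x1f = 7  ←
cnt [5+:3] = (word>>5) & 0x7 = 1
rsvd [8+:1] = (word>>8) & 0x1 = 0
bank [9+:5] = (word>>9) & 0x1f = 18
tag [14+:2] = (word>>14) & 0x3 = 0

7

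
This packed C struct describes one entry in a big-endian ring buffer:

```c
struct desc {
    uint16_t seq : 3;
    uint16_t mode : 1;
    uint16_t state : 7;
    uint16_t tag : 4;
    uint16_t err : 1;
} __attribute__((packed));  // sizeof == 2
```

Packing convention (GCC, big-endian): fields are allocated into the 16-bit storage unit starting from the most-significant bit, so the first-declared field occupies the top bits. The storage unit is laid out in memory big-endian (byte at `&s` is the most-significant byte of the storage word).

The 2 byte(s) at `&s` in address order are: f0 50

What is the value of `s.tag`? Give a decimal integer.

8

[0]=0xf0 [1]=0x50 (big-endian) → word 0xf050
seq:3 @ bit 13 → (0xf050>>13)&0x7 = 0x7
mode:1 @ bit 12 → (0xf050>>12)&0x1 = 0x1
state:7 @ bit 5 → (0xf050>>5)&0x7f = 0x2
tag:4 @ bit 1 → (0xf050>>1)&0xf = 0x8  ←
err:1 @ bit 0 → (0xf050>>0)&0x1 = 0x0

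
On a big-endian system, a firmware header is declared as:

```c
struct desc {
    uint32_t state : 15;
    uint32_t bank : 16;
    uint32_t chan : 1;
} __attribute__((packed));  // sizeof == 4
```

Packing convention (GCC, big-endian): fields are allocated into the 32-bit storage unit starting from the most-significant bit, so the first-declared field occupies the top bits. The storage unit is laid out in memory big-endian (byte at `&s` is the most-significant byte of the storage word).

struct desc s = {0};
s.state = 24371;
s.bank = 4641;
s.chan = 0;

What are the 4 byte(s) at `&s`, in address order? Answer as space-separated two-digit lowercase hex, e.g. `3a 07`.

state:15 = 24371 → 0x5f33 << 17 → word 0xbe660000
bank:16 = 4641 → 0x1221 << 1 → word 0xbe662442
chan:1 = 0 → 0x0 << 0 → word 0xbe662442
word = 0xbe662442 → big-endian bytes:
  [0]=0xbe  [1]=0x66  [2]=0x24  [3]=0x42

be 66 24 42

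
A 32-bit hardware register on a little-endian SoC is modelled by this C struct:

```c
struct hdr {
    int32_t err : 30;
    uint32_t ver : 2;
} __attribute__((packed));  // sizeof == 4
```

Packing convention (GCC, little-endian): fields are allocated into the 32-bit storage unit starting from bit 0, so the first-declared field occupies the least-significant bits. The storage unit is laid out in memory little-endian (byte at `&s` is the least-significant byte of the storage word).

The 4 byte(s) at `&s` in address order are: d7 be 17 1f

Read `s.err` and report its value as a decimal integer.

521649879

[0]=0xd7 [1]=0xbe [2]=0x17 [3]=0x1f (little-endian) → word 0x1f17bed7
err [0+:30] = (word>>0) & 0x3fffffff = 521649879  ←
ver [30+:2] = (word>>30) & 0x3 = 0
err signed 30b, MSB=0: value = 521649879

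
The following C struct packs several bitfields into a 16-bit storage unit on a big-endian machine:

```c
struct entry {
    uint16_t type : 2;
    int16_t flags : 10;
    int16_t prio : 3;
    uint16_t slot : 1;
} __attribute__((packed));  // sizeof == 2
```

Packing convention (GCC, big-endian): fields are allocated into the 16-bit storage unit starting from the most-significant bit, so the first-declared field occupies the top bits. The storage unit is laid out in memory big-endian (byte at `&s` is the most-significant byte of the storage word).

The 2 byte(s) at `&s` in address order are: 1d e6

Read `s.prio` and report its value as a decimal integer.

3

[0]=0x1d [1]=0xe6 (big-endian) → word 0x1de6
type [14+:2] = (word>>14) & 0x3 = 0
flags [4+:10] = (word>>4) & 0x3ff = 478
prio [1+:3] = (word>>1) & 0x7 = 3  ←
slot [0+:1] = (word>>0) & 0x1 = 0
prio signed 3b, MSB=0: value = 3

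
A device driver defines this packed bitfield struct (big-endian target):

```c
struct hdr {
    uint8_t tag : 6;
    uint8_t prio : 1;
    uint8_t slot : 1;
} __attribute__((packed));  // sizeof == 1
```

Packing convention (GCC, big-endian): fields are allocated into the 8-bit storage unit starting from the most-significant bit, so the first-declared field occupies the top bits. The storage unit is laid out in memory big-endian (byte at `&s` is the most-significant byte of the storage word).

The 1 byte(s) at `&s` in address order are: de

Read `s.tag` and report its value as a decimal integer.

55

[0]=0xde (big-endian) → word 0xde
tag:6 @ bit 2 → (0xde>>2)&0x3f = 0x37  ←
prio:1 @ bit 1 → (0xde>>1)&0x1 = 0x1
slot:1 @ bit 0 → (0xde>>0)&0x1 = 0x0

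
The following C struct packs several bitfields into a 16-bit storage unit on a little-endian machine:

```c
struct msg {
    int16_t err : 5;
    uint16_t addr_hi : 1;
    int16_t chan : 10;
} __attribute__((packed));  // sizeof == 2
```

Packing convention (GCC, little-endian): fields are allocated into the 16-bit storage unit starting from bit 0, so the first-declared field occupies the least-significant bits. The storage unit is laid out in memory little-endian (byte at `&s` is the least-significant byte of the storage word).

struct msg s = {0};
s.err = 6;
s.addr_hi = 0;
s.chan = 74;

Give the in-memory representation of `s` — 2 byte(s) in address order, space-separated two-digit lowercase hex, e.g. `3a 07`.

86 12

err:5 = 6 → 0x6 << 0 → word 0x0006
addr_hi:1 = 0 → 0x0 << 5 → word 0x0006
chan:10 = 74 → 0x4a << 6 → word 0x1286
word = 0x1286 → little-endian bytes:
  [0]=0x86  [1]=0x12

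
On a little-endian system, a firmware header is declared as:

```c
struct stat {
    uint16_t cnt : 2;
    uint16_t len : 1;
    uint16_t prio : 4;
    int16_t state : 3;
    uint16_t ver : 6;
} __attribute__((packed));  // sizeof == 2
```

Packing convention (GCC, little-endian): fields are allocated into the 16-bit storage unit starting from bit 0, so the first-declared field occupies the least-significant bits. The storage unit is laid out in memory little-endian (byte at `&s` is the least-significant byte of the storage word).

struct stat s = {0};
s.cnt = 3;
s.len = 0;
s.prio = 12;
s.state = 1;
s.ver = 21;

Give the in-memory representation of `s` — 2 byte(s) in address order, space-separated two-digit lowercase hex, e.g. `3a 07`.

e3 54

[0+:2] cnt=3 & 0x3 = 0x3; word=0x0003
[2+:1] len=0 & 0x1 = 0x0; word=0x0003
[3+:4] prio=12 & 0xf = 0xc; word=0x0063
[7+:3] state=1 & 0x7 = 0x1; word=0x00e3
[10+:6] ver=21 & 0x3f = 0x15; word=0x54e3
word = 0x54e3 → little-endian bytes:
  [0]=0xe3  [1]=0x54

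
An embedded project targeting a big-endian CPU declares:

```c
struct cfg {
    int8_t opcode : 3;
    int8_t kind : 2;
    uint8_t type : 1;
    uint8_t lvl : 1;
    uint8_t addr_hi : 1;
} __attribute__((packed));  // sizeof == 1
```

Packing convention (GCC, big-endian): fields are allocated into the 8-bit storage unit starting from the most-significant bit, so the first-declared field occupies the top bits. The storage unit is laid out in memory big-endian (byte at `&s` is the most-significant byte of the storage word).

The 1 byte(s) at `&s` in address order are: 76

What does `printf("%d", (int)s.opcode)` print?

3

[0]=0x76 (big-endian) → word 0x76
opcode:3 @ bit 5 → (0x76>>5)&0x7 = 0x3  ←
kind:2 @ bit 3 → (0x76>>3)&0x3 = 0x2
type:1 @ bit 2 → (0x76>>2)&0x1 = 0x1
lvl:1 @ bit 1 → (0x76>>1)&0x1 = 0x1
addr_hi:1 @ bit 0 → (0x76>>0)&0x1 = 0x0
opcode signed 3b, MSB=0: value = 3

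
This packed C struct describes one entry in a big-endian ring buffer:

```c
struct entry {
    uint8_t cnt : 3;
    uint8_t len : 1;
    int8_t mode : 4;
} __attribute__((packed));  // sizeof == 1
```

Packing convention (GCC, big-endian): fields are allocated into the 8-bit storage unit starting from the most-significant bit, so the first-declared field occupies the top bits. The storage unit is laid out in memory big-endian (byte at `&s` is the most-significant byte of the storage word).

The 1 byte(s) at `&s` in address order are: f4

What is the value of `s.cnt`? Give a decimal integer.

7

[0]=0xf4 (big-endian) → word 0xf4
cnt [5+:3] = (word>>5) & 0x7 = 7  ←
len [4+:1] = (word>>4) & 0x1 = 1
mode [0+:4] = (word>>0) & 0xf = 4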